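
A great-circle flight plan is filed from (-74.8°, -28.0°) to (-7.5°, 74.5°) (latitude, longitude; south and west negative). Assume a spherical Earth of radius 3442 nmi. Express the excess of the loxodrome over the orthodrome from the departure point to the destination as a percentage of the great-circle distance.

7.9%

Great circle: σ = 1.5010 rad → d_gc = Rσ = 5166.6 nmi
Rhumb: Δφ = +1.1746, Δλ = +1.7890, Δψ = +1.8829, q = Δφ/Δψ = 0.6238 → d_rh = R√(Δφ²+q²Δλ²) = 5576.8 nmi
Excess = (5576.8 − 5166.6) / 5166.6 = 410.2 / 5166.6 = 7.94% ≈ 7.9%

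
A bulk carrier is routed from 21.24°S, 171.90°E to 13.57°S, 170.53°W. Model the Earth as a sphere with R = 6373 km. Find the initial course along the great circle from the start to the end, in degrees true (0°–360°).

θ = atan2( sin Δλ·cos φ₂ ,  cos φ₁ sin φ₂ − sin φ₁ cos φ₂ cos Δλ )
  = atan2(+0.2934, +0.1170) = 68.26°

68.3°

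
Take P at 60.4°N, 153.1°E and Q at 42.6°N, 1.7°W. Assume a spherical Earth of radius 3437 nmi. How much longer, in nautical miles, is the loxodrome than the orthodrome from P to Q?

1285 nmi

Great circle: cos σ = sin φ₁ sin φ₂ + cos φ₁ cos φ₂ cos Δλ,  σ = 1.3082 rad → d_gc = 4496.40 nmi
Rhumb line: Δψ = -0.5077, q = Δφ/Δψ = 0.6119, d_rh = R√(Δφ²+q²Δλ²) = 5781.89 nmi
Excess = 5781.89 − 4496.40 = 1285.49 ≈ 1285 nmi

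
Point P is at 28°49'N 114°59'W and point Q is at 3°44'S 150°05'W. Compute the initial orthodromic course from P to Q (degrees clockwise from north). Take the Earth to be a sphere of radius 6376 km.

231.9°

θ = atan2( sin Δλ·cos φ₂ ,  cos φ₁ sin φ₂ − sin φ₁ cos φ₂ cos Δλ )
  = atan2(-0.5738, -0.4506) = 231.86°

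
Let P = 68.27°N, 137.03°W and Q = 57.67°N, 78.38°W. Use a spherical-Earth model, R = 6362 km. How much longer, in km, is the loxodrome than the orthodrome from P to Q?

Great circle: cos σ = sin φ₁ sin φ₂ + cos φ₁ cos φ₂ cos Δλ,  σ = 0.4779 rad → d_gc = 3040.6 km
Rhumb line: Δψ = -0.4123, q = Δφ/Δψ = 0.4488, d_rh = R√(Δφ²+q²Δλ²) = 3150.6 km
Excess = 3150.6 − 3040.6 = 110.0 ≈ 110 km

110 km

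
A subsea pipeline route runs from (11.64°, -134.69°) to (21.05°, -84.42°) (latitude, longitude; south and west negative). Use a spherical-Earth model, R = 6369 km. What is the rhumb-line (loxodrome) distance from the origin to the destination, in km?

Rhumb course C = atan2(Δλ, Δψ) with Δψ = ln[tan(π/4+φ₂/2)/tan(π/4+φ₁/2)] = +0.1714, Δλ = +0.8774 → C = 78.95°
d = R·|Δφ| / |cos C| = 6369·0.16424 / 0.19171 = 5456 km

5456 km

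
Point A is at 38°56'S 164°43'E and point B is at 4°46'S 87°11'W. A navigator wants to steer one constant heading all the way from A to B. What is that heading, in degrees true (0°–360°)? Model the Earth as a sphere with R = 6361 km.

70.8°

Δψ = ln[tan(π/4+φ₂/2)/tan(π/4+φ₁/2)] = +0.6555
Δλ = +1.8867 rad (taken the short way round)
course = atan2(Δλ, Δψ) = 70.84°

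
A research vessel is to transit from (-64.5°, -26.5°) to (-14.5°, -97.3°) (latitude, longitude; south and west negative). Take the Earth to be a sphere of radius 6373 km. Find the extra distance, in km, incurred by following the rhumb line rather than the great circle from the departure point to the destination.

Great circle: cos σ = sin φ₁ sin φ₂ + cos φ₁ cos φ₂ cos Δλ,  σ = 1.1992 rad → d_gc = 7642.8 km
Rhumb line: Δψ = +1.2302, q = Δφ/Δψ = 0.7094, d_rh = R√(Δφ²+q²Δλ²) = 7882.8 km
Excess = 7882.8 − 7642.8 = 240.0 ≈ 240 km

240 km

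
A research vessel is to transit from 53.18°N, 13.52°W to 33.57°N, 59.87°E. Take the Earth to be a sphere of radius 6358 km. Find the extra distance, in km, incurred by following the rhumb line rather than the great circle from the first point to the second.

219 km

Great circle: cos σ = sin φ₁ sin φ₂ + cos φ₁ cos φ₂ cos Δλ,  σ = 0.9454 rad → d_gc = 6011.05 km
Rhumb line: Δψ = -0.4774, q = Δφ/Δψ = 0.7169, d_rh = R√(Δφ²+q²Δλ²) = 6230.50 km
Excess = 6230.50 − 6011.05 = 219.45 ≈ 219 km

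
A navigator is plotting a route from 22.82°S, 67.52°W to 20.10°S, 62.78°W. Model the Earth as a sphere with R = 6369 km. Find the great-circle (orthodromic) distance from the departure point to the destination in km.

cos σ = sin φ₁ sin φ₂ + cos φ₁ cos φ₂ cos Δλ
      = sin(-22.82°)sin(-20.10°) + cos(-22.82°)cos(-20.10°)cos(4.74°) = 0.9959
σ = 5.182° → d = Rσ = 6369·0.09044 = 576 km

576 km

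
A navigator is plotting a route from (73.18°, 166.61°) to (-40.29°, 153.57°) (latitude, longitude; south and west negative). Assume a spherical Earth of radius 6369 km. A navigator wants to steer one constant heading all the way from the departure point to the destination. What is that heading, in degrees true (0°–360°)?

184.9°

Meridional parts: M(φ₁)=+1.9116, M(φ₂)=-0.7695 → ΔM = -2.6811;  Δλ = -0.2276 rad
tan C = Δλ / ΔM = +0.0849 → C = 184.85°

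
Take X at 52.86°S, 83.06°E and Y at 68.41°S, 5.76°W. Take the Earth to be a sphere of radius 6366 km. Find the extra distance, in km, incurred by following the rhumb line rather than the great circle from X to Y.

Great circle: cos σ = sin φ₁ sin φ₂ + cos φ₁ cos φ₂ cos Δλ,  σ = 0.7290 rad → d_gc = 4641.1 km
Rhumb line: Δψ = -0.5664, q = Δφ/Δψ = 0.4791, d_rh = R√(Δφ²+q²Δλ²) = 5034.2 km
Excess = 5034.2 − 4641.1 = 393.1 ≈ 393 km

393 km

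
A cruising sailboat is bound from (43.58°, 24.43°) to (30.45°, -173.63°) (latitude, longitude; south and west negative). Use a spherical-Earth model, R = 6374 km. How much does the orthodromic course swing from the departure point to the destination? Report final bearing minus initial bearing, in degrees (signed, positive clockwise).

At departure: θ₁ = atan2(sin Δλ cos φ₂, cos φ₁ sin φ₂ − sin φ₁ cos φ₂ cos Δλ) = 16.00°
At arrival: θ₂ = atan2(sin Δλ cos φ₁, −cos φ₂ sin φ₁ + sin φ₂ cos φ₁ cos Δλ) = 166.61°
Δθ = θ₂ − θ₁ = +150.6°

+150.6°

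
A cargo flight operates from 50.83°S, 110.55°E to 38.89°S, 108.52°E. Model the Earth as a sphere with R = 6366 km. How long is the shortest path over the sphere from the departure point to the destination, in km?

Haversine: a = sin²(Δφ/2)+cos φ₁ cos φ₂ sin²(Δλ/2) = 0.01097;  σ = 2·atan2(√a,√(1−a))
σ = 12.025° → d = Rσ = 6366·0.20988 = 1336 km

1336 km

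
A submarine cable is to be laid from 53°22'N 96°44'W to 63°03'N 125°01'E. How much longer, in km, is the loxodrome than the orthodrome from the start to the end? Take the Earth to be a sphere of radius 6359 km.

1536 km

Great circle: cos σ = sin φ₁ sin φ₂ + cos φ₁ cos φ₂ cos Δλ,  σ = 1.0315 rad → d_gc = 6559.0 km
Rhumb line: Δψ = +0.3232, q = Δφ/Δψ = 0.5229, d_rh = R√(Δφ²+q²Δλ²) = 8095.1 km
Excess = 8095.1 − 6559.0 = 1536.1 ≈ 1536 km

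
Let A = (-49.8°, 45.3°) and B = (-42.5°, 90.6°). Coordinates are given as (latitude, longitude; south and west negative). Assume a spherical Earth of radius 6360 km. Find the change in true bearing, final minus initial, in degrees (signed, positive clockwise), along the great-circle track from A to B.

-33.6°

At departure: θ₁ = atan2(sin Δλ cos φ₂, cos φ₁ sin φ₂ − sin φ₁ cos φ₂ cos Δλ) = 94.36°
At arrival: θ₂ = atan2(sin Δλ cos φ₁, −cos φ₂ sin φ₁ + sin φ₂ cos φ₁ cos Δλ) = 60.80°
Δθ = θ₂ − θ₁ = -33.6°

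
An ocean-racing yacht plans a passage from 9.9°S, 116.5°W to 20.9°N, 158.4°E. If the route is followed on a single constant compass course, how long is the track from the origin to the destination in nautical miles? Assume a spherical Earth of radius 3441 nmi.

Rhumb course C = atan2(Δλ, Δψ) with Δψ = ln[tan(π/4+φ₂/2)/tan(π/4+φ₁/2)] = +0.5468, Δλ = -1.4853 → C = 290.21°
d = R·|Δφ| / |cos C| = 3441·0.53756 / 0.34548 = 5354 nmi

5354 nmi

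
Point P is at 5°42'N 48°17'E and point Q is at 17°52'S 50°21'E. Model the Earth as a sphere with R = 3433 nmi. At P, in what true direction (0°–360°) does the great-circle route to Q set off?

175.1°

N = sin Δλ·cos φ₂ = +0.0343;  D = cos φ₁ sin φ₂ − sin φ₁ cos φ₂ cos Δλ = -0.3998
initial course = atan2(N, D) = 175.09°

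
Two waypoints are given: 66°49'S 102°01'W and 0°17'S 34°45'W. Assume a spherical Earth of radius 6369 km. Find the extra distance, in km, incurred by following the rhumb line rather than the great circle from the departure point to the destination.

Great circle: cos σ = sin φ₁ sin φ₂ + cos φ₁ cos φ₂ cos Δλ,  σ = 1.4135 rad → d_gc = 9002.4 km
Rhumb line: Δψ = +1.5792, q = Δφ/Δψ = 0.7353, d_rh = R√(Δφ²+q²Δλ²) = 9215.7 km
Excess = 9215.7 − 9002.4 = 213.3 ≈ 213 km

213 km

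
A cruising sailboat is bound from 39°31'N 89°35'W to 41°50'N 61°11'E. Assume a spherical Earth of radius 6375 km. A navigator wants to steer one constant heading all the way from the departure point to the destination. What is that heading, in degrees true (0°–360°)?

88.8°

Meridional parts: M(φ₁)=+0.7519, M(φ₂)=+0.8053 → ΔM = +0.0533;  Δλ = +2.6314 rad
tan C = Δλ / ΔM = +49.3489 → C = 88.84°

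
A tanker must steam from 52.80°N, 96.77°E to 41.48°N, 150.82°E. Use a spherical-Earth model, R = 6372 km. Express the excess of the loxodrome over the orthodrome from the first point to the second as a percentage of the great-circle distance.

2.1%

Great circle: σ = 0.6542 rad → d_gc = Rσ = 4168.8 km
Rhumb: Δφ = -0.1976, Δλ = +0.9434, Δψ = -0.2920, q = Δφ/Δψ = 0.6765 → d_rh = R√(Δφ²+q²Δλ²) = 4257.0 km
Excess = (4257.0 − 4168.8) / 4168.8 = 88.2 / 4168.8 = 2.12% ≈ 2.1%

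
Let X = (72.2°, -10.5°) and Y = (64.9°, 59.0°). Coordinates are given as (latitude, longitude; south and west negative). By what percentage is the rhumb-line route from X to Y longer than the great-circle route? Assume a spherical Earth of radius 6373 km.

5.6%

Great circle: σ = 0.4332 rad → d_gc = Rσ = 2760.7 km
Rhumb: Δφ = -0.1274, Δλ = +1.2130, Δψ = -0.3518, q = Δφ/Δψ = 0.3622 → d_rh = R√(Δφ²+q²Δλ²) = 2915.4 km
Excess = (2915.4 − 2760.7) / 2760.7 = 154.7 / 2760.7 = 5.60% ≈ 5.6%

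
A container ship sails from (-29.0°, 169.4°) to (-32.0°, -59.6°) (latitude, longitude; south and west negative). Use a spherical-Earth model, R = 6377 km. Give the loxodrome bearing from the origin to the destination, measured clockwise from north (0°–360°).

Δψ = ln[tan(π/4+φ₂/2)/tan(π/4+φ₁/2)] = -0.0608
Δλ = +2.2864 rad (taken the short way round)
course = atan2(Δλ, Δψ) = 91.52°

91.5°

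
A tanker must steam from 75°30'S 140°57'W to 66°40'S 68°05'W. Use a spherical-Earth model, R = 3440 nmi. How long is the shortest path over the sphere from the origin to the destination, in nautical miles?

cos σ = sin φ₁ sin φ₂ + cos φ₁ cos φ₂ cos Δλ
      = sin(-75.50°)sin(-66.67°) + cos(-75.50°)cos(-66.67°)cos(72.87°) = 0.9182
σ = 23.338° → d = Rσ = 3440·0.40732 = 1401 nmi

1401 nmi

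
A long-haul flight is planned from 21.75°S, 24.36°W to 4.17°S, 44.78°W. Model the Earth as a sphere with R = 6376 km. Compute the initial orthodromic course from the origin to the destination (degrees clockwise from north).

θ = atan2( sin Δλ·cos φ₂ ,  cos φ₁ sin φ₂ − sin φ₁ cos φ₂ cos Δλ )
  = atan2(-0.3480, +0.2788) = 308.70°

308.7°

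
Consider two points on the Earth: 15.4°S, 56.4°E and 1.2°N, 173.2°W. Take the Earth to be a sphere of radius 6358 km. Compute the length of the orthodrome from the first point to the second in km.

14323 km

Haversine: a = sin²(Δφ/2)+cos φ₁ cos φ₂ sin²(Δλ/2) = 0.81514;  σ = 2·atan2(√a,√(1−a))
σ = 129.070° → d = Rσ = 6358·2.25270 = 14323 km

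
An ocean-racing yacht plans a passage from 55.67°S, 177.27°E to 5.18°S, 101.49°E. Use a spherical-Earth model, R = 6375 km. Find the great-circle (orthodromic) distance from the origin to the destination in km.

8649 km

cos σ = sin φ₁ sin φ₂ + cos φ₁ cos φ₂ cos Δλ
      = sin(-55.67°)sin(-5.18°) + cos(-55.67°)cos(-5.18°)cos(-75.78°) = 0.2125
σ = 77.730° → d = Rσ = 6375·1.35664 = 8649 km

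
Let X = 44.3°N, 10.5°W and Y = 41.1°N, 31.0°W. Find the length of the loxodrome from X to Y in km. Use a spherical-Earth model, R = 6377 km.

Rhumb course C = atan2(Δλ, Δψ) with Δψ = ln[tan(π/4+φ₂/2)/tan(π/4+φ₁/2)] = -0.0760, Δλ = -0.3578 → C = 258.00°
d = R·|Δφ| / |cos C| = 6377·0.05585 / 0.20784 = 1714 km

1714 km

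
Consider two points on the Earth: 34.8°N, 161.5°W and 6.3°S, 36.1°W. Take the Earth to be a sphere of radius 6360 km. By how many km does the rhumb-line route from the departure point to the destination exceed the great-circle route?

344 km

Great circle: cos σ = sin φ₁ sin φ₂ + cos φ₁ cos φ₂ cos Δλ,  σ = 2.1358 rad → d_gc = 13583.8 km
Rhumb line: Δψ = -0.7588, q = Δφ/Δψ = 0.9454, d_rh = R√(Δφ²+q²Δλ²) = 13928.1 km
Excess = 13928.1 − 13583.8 = 344.3 ≈ 344 km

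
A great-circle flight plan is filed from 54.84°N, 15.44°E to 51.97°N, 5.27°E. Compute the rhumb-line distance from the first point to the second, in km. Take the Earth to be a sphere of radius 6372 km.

Δψ = ln[tan(π/4+φ₂/2)/tan(π/4+φ₁/2)] = -0.0841;  Δφ = -0.0501 rad,  Δλ = -0.1775 rad
q = Δφ/Δψ = 0.5959
d = R·√(Δφ² + q²Δλ²) = 6372·0.11703 = 746 km

746 km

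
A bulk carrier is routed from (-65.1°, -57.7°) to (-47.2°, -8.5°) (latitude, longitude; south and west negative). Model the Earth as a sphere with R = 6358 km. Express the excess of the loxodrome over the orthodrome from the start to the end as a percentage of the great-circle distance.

Great circle: σ = 0.5501 rad → d_gc = Rσ = 3497.8 km
Rhumb: Δφ = +0.3124, Δλ = +0.8587, Δψ = +0.5738, q = Δφ/Δψ = 0.5444 → d_rh = R√(Δφ²+q²Δλ²) = 3575.0 km
Excess = (3575.0 − 3497.8) / 3497.8 = 77.2 / 3497.8 = 2.21% ≈ 2.2%

2.2%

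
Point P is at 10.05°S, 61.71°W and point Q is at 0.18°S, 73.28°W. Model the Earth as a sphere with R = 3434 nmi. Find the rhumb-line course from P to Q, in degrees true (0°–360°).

Meridional parts: M(φ₁)=-0.1763, M(φ₂)=-0.0031 → ΔM = +0.1732;  Δλ = -0.2019 rad
tan C = Δλ / ΔM = -1.1661 → C = 310.61°

310.6°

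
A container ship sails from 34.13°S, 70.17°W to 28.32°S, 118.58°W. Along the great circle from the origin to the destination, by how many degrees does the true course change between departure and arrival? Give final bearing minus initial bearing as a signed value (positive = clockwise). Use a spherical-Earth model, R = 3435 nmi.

Initial bearing θ₁ = atan2(sin Δλ cos φ₂, cos φ₁ sin φ₂ − sin φ₁ cos φ₂ cos Δλ) = 264.38°
Final bearing θ₂ = (initial bearing from the destination back to the start) + 180° = 290.64°
Δθ = θ₂ − θ₁ = +26.3°

+26.3°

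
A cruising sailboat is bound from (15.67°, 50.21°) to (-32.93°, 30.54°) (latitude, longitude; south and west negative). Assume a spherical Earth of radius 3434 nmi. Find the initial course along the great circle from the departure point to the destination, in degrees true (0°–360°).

N = sin Δλ·cos φ₂ = -0.2825;  D = cos φ₁ sin φ₂ − sin φ₁ cos φ₂ cos Δλ = -0.7369
initial course = atan2(N, D) = 200.98°

201.0°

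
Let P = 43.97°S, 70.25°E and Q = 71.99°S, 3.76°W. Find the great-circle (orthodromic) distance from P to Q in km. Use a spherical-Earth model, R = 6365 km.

Haversine: a = sin²(Δφ/2)+cos φ₁ cos φ₂ sin²(Δλ/2) = 0.13922;  σ = 2·atan2(√a,√(1−a))
σ = 43.816° → d = Rσ = 6365·0.76474 = 4868 km

4868 km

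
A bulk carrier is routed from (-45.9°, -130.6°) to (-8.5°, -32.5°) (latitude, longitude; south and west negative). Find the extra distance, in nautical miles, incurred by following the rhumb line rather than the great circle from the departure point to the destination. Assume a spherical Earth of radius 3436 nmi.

Great circle: cos σ = sin φ₁ sin φ₂ + cos φ₁ cos φ₂ cos Δλ,  σ = 1.5616 rad → d_gc = 5365.8 nmi
Rhumb line: Δψ = +0.7549, q = Δφ/Δψ = 0.8647, d_rh = R√(Δφ²+q²Δλ²) = 5559.7 nmi
Excess = 5559.7 − 5365.8 = 193.9 ≈ 194 nmi

194 nmi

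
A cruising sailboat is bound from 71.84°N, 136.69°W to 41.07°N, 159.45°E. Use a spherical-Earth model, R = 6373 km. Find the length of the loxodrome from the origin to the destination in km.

Rhumb course C = atan2(Δλ, Δψ) with Δψ = ln[tan(π/4+φ₂/2)/tan(π/4+φ₁/2)] = -1.0462, Δλ = -1.1146 → C = 226.81°
d = R·|Δφ| / |cos C| = 6373·0.53704 / 0.68441 = 5001 km

5001 km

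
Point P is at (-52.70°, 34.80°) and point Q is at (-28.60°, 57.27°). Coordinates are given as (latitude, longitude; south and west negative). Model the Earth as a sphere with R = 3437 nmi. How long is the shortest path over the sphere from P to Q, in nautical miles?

cos σ = sin φ₁ sin φ₂ + cos φ₁ cos φ₂ cos Δλ
      = sin(-52.70°)sin(-28.60°) + cos(-52.70°)cos(-28.60°)cos(22.47°) = 0.8724
σ = 29.256° → d = Rσ = 3437·0.51062 = 1755 nmi

1755 nmi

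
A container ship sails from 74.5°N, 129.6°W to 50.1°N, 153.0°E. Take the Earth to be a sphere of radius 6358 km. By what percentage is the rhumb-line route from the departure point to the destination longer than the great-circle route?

Great circle: σ = 0.6815 rad → d_gc = Rσ = 4332.7 km
Rhumb: Δφ = -0.4259, Δλ = -1.3509, Δψ = -0.9810, q = Δφ/Δψ = 0.4341 → d_rh = R√(Δφ²+q²Δλ²) = 4607.9 km
Excess = (4607.9 − 4332.7) / 4332.7 = 275.2 / 4332.7 = 6.352% ≈ 6.4%

6.4%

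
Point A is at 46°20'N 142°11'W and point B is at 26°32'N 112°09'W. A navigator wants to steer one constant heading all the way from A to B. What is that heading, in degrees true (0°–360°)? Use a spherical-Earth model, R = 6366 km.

Meridional parts: M(φ₁)=+0.9147, M(φ₂)=+0.4806 → ΔM = -0.4341;  Δλ = +0.5242 rad
tan C = Δλ / ΔM = -1.2076 → C = 129.63°

129.6°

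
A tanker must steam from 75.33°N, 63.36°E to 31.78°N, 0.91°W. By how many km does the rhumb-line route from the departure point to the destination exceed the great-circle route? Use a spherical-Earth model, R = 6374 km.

Great circle: cos σ = sin φ₁ sin φ₂ + cos φ₁ cos φ₂ cos Δλ,  σ = 0.9236 rad → d_gc = 5887.0 km
Rhumb line: Δψ = -1.4646, q = Δφ/Δψ = 0.5190, d_rh = R√(Δφ²+q²Δλ²) = 6102.6 km
Excess = 6102.6 − 5887.0 = 215.6 ≈ 216 km

216 km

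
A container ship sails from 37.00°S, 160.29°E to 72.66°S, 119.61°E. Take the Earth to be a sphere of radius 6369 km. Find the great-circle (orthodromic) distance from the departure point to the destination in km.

4555 km

cos σ = sin φ₁ sin φ₂ + cos φ₁ cos φ₂ cos Δλ
      = sin(-37.00°)sin(-72.66°) + cos(-37.00°)cos(-72.66°)cos(-40.68°) = 0.7550
σ = 40.977° → d = Rσ = 6369·0.71518 = 4555 km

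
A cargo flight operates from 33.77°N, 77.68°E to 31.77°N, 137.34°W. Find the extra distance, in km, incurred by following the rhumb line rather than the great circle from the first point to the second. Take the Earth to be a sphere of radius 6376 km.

Great circle: cos σ = sin φ₁ sin φ₂ + cos φ₁ cos φ₂ cos Δλ,  σ = 1.8610 rad → d_gc = 11865.5 km
Rhumb line: Δψ = -0.0415, q = Δφ/Δψ = 0.8408, d_rh = R√(Δφ²+q²Δλ²) = 13566.6 km
Excess = 13566.6 − 11865.5 = 1701.1 ≈ 1701 km

1701 km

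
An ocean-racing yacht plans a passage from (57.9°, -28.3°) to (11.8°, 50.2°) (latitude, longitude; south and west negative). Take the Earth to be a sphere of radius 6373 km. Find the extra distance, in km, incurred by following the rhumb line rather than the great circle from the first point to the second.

267 km

Great circle: cos σ = sin φ₁ sin φ₂ + cos φ₁ cos φ₂ cos Δλ,  σ = 1.2902 rad → d_gc = 8222.38 km
Rhumb line: Δψ = -1.0385, q = Δφ/Δψ = 0.7748, d_rh = R√(Δφ²+q²Δλ²) = 8488.92 km
Excess = 8488.92 − 8222.38 = 266.54 ≈ 267 km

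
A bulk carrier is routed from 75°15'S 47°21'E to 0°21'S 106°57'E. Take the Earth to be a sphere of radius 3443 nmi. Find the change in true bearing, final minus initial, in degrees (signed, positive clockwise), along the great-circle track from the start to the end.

-47.7°

At departure: θ₁ = atan2(sin Δλ cos φ₂, cos φ₁ sin φ₂ − sin φ₁ cos φ₂ cos Δλ) = 60.51°
At arrival: θ₂ = atan2(sin Δλ cos φ₁, −cos φ₂ sin φ₁ + sin φ₂ cos φ₁ cos Δλ) = 12.80°
Δθ = θ₂ − θ₁ = -47.7°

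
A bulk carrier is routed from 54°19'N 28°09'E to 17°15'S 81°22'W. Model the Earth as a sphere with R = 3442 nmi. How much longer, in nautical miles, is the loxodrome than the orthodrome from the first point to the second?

222 nmi

Great circle: cos σ = sin φ₁ sin φ₂ + cos φ₁ cos φ₂ cos Δλ,  σ = 2.0119 rad → d_gc = 6925.1 nmi
Rhumb line: Δψ = -1.4393, q = Δφ/Δψ = 0.8678, d_rh = R√(Δφ²+q²Δλ²) = 7147.2 nmi
Excess = 7147.2 − 6925.1 = 222.1 ≈ 222 nmi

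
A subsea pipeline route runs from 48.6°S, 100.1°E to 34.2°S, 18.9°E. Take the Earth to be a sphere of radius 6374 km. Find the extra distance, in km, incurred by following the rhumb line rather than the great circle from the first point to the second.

Great circle: cos σ = sin φ₁ sin φ₂ + cos φ₁ cos φ₂ cos Δλ,  σ = 1.0411 rad → d_gc = 6635.75 km
Rhumb line: Δψ = +0.3373, q = Δφ/Δψ = 0.7450, d_rh = R√(Δφ²+q²Δλ²) = 6918.16 km
Excess = 6918.16 − 6635.75 = 282.41 ≈ 282 km

282 km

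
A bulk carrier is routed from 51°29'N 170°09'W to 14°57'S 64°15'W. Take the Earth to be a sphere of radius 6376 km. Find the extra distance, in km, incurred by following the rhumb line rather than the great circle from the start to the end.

340 km

Great circle: cos σ = sin φ₁ sin φ₂ + cos φ₁ cos φ₂ cos Δλ,  σ = 1.9462 rad → d_gc = 12409.2 km
Rhumb line: Δψ = -1.3155, q = Δφ/Δψ = 0.8814, d_rh = R√(Δφ²+q²Δλ²) = 12749.1 km
Excess = 12749.1 − 12409.2 = 339.9 ≈ 340 km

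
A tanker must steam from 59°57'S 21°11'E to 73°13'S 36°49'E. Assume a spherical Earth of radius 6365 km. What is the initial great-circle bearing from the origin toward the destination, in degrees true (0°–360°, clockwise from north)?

161.9°

θ = atan2( sin Δλ·cos φ₂ ,  cos φ₁ sin φ₂ − sin φ₁ cos φ₂ cos Δλ )
  = atan2(+0.0778, -0.2387) = 161.95°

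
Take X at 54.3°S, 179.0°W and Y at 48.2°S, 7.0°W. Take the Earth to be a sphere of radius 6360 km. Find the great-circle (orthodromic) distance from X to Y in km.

8578 km

Haversine: a = sin²(Δφ/2)+cos φ₁ cos φ₂ sin²(Δλ/2) = 0.38989;  σ = 2·atan2(√a,√(1−a))
σ = 77.278° → d = Rσ = 6360·1.34875 = 8578 km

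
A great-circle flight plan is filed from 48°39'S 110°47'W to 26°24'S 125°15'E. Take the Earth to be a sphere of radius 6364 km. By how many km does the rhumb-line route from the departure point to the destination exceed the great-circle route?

1072 km

Great circle: cos σ = sin φ₁ sin φ₂ + cos φ₁ cos φ₂ cos Δλ,  σ = 1.5676 rad → d_gc = 9976.4 km
Rhumb line: Δψ = +0.4965, q = Δφ/Δψ = 0.7821, d_rh = R√(Δφ²+q²Δλ²) = 11048.8 km
Excess = 11048.8 − 9976.4 = 1072.4 ≈ 1072 km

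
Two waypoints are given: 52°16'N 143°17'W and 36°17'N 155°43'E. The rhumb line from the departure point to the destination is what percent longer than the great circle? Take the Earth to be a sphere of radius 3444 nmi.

2.5%

Great circle: σ = 0.7853 rad → d_gc = Rσ = 2704.5 nmi
Rhumb: Δφ = -0.2790, Δλ = -1.0647, Δψ = -0.3933, q = Δφ/Δψ = 0.7092 → d_rh = R√(Δφ²+q²Δλ²) = 2772.2 nmi
Excess = (2772.2 − 2704.5) / 2704.5 = 67.7 / 2704.5 = 2.50% ≈ 2.5%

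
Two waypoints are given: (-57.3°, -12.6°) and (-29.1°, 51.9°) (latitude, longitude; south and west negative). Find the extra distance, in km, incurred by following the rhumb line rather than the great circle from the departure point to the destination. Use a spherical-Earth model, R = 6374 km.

161 km

Great circle: cos σ = sin φ₁ sin φ₂ + cos φ₁ cos φ₂ cos Δλ,  σ = 0.9116 rad → d_gc = 5810.6 km
Rhumb line: Δψ = +0.6951, q = Δφ/Δψ = 0.7081, d_rh = R√(Δφ²+q²Δλ²) = 5971.4 km
Excess = 5971.4 − 5810.6 = 160.8 ≈ 161 km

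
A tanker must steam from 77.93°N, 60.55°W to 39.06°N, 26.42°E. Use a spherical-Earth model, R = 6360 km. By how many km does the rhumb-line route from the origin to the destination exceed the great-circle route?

429 km

Great circle: cos σ = sin φ₁ sin φ₂ + cos φ₁ cos φ₂ cos Δλ,  σ = 0.8959 rad → d_gc = 5698.2 km
Rhumb line: Δψ = -1.5053, q = Δφ/Δψ = 0.4507, d_rh = R√(Δφ²+q²Δλ²) = 6127.5 km
Excess = 6127.5 − 5698.2 = 429.3 ≈ 429 km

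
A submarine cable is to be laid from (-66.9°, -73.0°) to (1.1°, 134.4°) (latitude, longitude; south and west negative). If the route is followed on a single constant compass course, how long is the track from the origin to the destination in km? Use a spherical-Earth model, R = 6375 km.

14645 km

Rhumb course C = atan2(Δλ, Δψ) with Δψ = ln[tan(π/4+φ₂/2)/tan(π/4+φ₁/2)] = +1.6071, Δλ = -2.6634 → C = 301.11°
d = R·|Δφ| / |cos C| = 6375·1.18682 / 0.51663 = 14645 km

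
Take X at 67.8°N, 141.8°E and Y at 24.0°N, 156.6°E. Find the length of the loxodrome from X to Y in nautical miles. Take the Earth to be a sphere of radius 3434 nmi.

2686 nmi

Rhumb course C = atan2(Δλ, Δψ) with Δψ = ln[tan(π/4+φ₂/2)/tan(π/4+φ₁/2)] = -1.1970, Δλ = +0.2583 → C = 167.82°
d = R·|Δφ| / |cos C| = 3434·0.76445 / 0.97750 = 2686 nmi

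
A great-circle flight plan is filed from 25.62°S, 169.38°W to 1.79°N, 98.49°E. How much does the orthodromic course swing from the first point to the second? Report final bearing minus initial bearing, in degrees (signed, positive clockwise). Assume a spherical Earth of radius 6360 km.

+24.9°

At departure: θ₁ = atan2(sin Δλ cos φ₂, cos φ₁ sin φ₂ − sin φ₁ cos φ₂ cos Δλ) = 270.69°
At arrival: θ₂ = atan2(sin Δλ cos φ₁, −cos φ₂ sin φ₁ + sin φ₂ cos φ₁ cos Δλ) = 295.57°
Δθ = θ₂ − θ₁ = +24.9°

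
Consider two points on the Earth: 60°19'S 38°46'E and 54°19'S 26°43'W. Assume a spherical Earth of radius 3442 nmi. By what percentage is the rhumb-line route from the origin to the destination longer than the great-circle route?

4.1%

Great circle: σ = 0.5997 rad → d_gc = Rσ = 2064.0 nmi
Rhumb: Δφ = +0.1047, Δλ = -1.1429, Δψ = +0.1944, q = Δφ/Δψ = 0.5385 → d_rh = R√(Δφ²+q²Δλ²) = 2149.0 nmi
Excess = (2149.0 − 2064.0) / 2064.0 = 85.0 / 2064.0 = 4.12% ≈ 4.1%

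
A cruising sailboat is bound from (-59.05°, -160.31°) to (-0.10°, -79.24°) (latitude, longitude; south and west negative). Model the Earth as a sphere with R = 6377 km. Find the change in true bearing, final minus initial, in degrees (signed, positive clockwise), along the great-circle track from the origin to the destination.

-51.7°

Initial bearing θ₁ = atan2(sin Δλ cos φ₂, cos φ₁ sin φ₂ − sin φ₁ cos φ₂ cos Δλ) = 82.38°
Final bearing θ₂ = (initial bearing from the destination back to the start) + 180° = 30.65°
Δθ = θ₂ − θ₁ = -51.7°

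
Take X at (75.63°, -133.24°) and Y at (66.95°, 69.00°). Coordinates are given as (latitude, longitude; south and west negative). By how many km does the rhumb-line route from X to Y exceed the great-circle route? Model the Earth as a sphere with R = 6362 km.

Great circle: cos σ = sin φ₁ sin φ₂ + cos φ₁ cos φ₂ cos Δλ,  σ = 0.6411 rad → d_gc = 4078.8 km
Rhumb line: Δψ = -0.4809, q = Δφ/Δψ = 0.3150, d_rh = R√(Δφ²+q²Δλ²) = 5602.1 km
Excess = 5602.1 − 4078.8 = 1523.3 ≈ 1523 km

1523 km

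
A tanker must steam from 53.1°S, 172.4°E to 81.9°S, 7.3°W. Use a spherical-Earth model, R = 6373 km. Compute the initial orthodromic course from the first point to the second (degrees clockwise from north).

180.1°

θ = atan2( sin Δλ·cos φ₂ ,  cos φ₁ sin φ₂ − sin φ₁ cos φ₂ cos Δλ )
  = atan2(-0.0007, -0.7071) = 180.06°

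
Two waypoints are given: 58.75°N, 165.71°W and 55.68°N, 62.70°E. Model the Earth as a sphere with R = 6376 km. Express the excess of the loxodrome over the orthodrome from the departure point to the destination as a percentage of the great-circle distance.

Great circle: σ = 1.0334 rad → d_gc = Rσ = 6588.8 km
Rhumb: Δφ = -0.0536, Δλ = -2.2967, Δψ = -0.0990, q = Δφ/Δψ = 0.5411 → d_rh = R√(Δφ²+q²Δλ²) = 7931.2 km
Excess = (7931.2 − 6588.8) / 6588.8 = 1342.4 / 6588.8 = 20.37% ≈ 20.4%

20.4%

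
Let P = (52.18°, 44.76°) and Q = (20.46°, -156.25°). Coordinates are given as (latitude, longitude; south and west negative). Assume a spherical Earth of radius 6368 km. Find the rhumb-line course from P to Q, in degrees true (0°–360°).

Δψ = ln[tan(π/4+φ₂/2)/tan(π/4+φ₁/2)] = -0.7063
Δλ = +2.7749 rad (taken the short way round)
course = atan2(Δλ, Δψ) = 104.28°

104.3°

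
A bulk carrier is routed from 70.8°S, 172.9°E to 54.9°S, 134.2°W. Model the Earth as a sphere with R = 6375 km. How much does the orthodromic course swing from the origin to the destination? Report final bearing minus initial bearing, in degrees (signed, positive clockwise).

-48.2°

At departure: θ₁ = atan2(sin Δλ cos φ₂, cos φ₁ sin φ₂ − sin φ₁ cos φ₂ cos Δλ) = 82.73°
At arrival: θ₂ = atan2(sin Δλ cos φ₁, −cos φ₂ sin φ₁ + sin φ₂ cos φ₁ cos Δλ) = 34.57°
Δθ = θ₂ − θ₁ = -48.2°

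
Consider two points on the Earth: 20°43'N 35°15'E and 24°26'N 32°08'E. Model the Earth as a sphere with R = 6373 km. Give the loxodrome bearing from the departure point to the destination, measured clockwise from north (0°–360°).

Δψ = ln[tan(π/4+φ₂/2)/tan(π/4+φ₁/2)] = +0.0703
Δλ = -0.0544 rad (taken the short way round)
course = atan2(Δλ, Δψ) = 322.26°

322.3°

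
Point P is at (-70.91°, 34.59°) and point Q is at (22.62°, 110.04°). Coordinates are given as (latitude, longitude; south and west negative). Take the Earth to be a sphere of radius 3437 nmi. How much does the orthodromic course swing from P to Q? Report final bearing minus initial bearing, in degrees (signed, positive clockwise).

Initial bearing θ₁ = atan2(sin Δλ cos φ₂, cos φ₁ sin φ₂ − sin φ₁ cos φ₂ cos Δλ) = 68.89°
Final bearing θ₂ = (initial bearing from the destination back to the start) + 180° = 19.30°
Δθ = θ₂ − θ₁ = -49.6°

-49.6°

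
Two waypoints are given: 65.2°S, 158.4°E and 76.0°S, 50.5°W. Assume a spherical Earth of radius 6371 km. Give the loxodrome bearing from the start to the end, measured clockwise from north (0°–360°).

102.5°

Meridional parts: M(φ₁)=-1.5147, M(φ₂)=-2.0973 → ΔM = -0.5826;  Δλ = +2.6372 rad
tan C = Δλ / ΔM = -4.5268 → C = 102.46°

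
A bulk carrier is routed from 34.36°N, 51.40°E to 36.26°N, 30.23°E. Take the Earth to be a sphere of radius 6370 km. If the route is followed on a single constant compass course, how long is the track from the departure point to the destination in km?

1932 km

Δψ = ln[tan(π/4+φ₂/2)/tan(π/4+φ₁/2)] = +0.0406;  Δφ = +0.0332 rad,  Δλ = -0.3695 rad
q = Δφ/Δψ = 0.8160
d = R·√(Δφ² + q²Δλ²) = 6370·0.30330 = 1932 km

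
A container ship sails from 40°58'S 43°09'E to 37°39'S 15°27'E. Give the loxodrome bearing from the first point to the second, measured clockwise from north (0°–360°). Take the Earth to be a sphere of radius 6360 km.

278.8°

Meridional parts: M(φ₁)=-0.7851, M(φ₂)=-0.7103 → ΔM = +0.0748;  Δλ = -0.4835 rad
tan C = Δλ / ΔM = -6.4600 → C = 278.80°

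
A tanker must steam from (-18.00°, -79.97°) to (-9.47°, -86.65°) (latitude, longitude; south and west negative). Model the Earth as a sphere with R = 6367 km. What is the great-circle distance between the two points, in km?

cos σ = sin φ₁ sin φ₂ + cos φ₁ cos φ₂ cos Δλ
      = sin(-18.00°)sin(-9.47°) + cos(-18.00°)cos(-9.47°)cos(-6.68°) = 0.9826
σ = 10.713° → d = Rσ = 6367·0.18698 = 1191 km

1191 km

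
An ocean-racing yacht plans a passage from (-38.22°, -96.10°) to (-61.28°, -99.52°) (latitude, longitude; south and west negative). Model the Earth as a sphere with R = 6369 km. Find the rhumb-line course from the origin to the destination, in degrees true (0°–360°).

Δψ = ln[tan(π/4+φ₂/2)/tan(π/4+φ₁/2)] = -0.6397
Δλ = -0.0597 rad (taken the short way round)
course = atan2(Δλ, Δψ) = 185.33°

185.3°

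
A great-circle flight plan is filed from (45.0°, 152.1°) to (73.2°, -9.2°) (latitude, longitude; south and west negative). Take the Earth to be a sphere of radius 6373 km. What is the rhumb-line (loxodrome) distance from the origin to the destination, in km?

9118 km

Δψ = ln[tan(π/4+φ₂/2)/tan(π/4+φ₁/2)] = +1.0314;  Δφ = +0.4922 rad,  Δλ = -2.8152 rad
q = Δφ/Δψ = 0.4772
d = R·√(Δφ² + q²Δλ²) = 6373·1.43071 = 9118 km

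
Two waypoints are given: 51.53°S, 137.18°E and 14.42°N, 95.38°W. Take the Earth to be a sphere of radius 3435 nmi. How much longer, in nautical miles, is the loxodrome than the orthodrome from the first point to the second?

Great circle: cos σ = sin φ₁ sin φ₂ + cos φ₁ cos φ₂ cos Δλ,  σ = 2.1667 rad → d_gc = 7442.60 nmi
Rhumb line: Δψ = +1.3073, q = Δφ/Δψ = 0.8805, d_rh = R√(Δφ²+q²Δλ²) = 7803.05 nmi
Excess = 7803.05 − 7442.60 = 360.45 ≈ 360 nmi

360 nmi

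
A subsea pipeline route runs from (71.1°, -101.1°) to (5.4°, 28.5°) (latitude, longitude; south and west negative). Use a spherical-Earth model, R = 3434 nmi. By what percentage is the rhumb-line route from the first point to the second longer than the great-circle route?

Great circle: σ = 1.6876 rad → d_gc = Rσ = 5795.2 nmi
Rhumb: Δφ = -1.1467, Δλ = +2.2619, Δψ = -1.6987, q = Δφ/Δψ = 0.6750 → d_rh = R√(Δφ²+q²Δλ²) = 6557.3 nmi
Excess = (6557.3 − 5795.2) / 5795.2 = 762.1 / 5795.2 = 13.151% ≈ 13.2%

13.2%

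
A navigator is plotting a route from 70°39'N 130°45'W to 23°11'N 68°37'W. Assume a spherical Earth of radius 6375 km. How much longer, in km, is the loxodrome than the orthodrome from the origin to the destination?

Great circle: cos σ = sin φ₁ sin φ₂ + cos φ₁ cos φ₂ cos Δλ,  σ = 1.0312 rad → d_gc = 6573.8 km
Rhumb line: Δψ = -1.3530, q = Δφ/Δψ = 0.6123, d_rh = R√(Δφ²+q²Δλ²) = 6768.5 km
Excess = 6768.5 − 6573.8 = 194.7 ≈ 195 km

195 km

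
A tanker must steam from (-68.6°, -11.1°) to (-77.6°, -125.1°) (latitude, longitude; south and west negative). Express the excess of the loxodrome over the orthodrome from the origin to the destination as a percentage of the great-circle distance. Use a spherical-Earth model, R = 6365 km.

Great circle: σ = 0.5002 rad → d_gc = Rσ = 3184.0 km
Rhumb: Δφ = -0.1571, Δλ = -1.9897, Δψ = -0.5535, q = Δφ/Δψ = 0.2838 → d_rh = R√(Δφ²+q²Δλ²) = 3730.5 km
Excess = (3730.5 − 3184.0) / 3184.0 = 546.5 / 3184.0 = 17.16% ≈ 17.2%

17.2%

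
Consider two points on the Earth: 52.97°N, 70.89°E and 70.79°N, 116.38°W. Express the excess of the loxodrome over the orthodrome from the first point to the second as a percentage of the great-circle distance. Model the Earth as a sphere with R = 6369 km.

Great circle: σ = 0.9797 rad → d_gc = Rσ = 6239.4 km
Rhumb: Δφ = +0.3110, Δλ = +3.0147, Δψ = +0.6825, q = Δφ/Δψ = 0.4557 → d_rh = R√(Δφ²+q²Δλ²) = 8970.6 km
Excess = (8970.6 − 6239.4) / 6239.4 = 2731.2 / 6239.4 = 43.77% ≈ 43.8%

43.8%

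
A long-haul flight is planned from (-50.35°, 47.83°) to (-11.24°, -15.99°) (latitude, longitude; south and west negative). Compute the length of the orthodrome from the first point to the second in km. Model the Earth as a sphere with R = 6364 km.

cos σ = sin φ₁ sin φ₂ + cos φ₁ cos φ₂ cos Δλ
      = sin(-50.35°)sin(-11.24°) + cos(-50.35°)cos(-11.24°)cos(-63.82°) = 0.4262
σ = 64.773° → d = Rσ = 6364·1.13051 = 7195 km

7195 km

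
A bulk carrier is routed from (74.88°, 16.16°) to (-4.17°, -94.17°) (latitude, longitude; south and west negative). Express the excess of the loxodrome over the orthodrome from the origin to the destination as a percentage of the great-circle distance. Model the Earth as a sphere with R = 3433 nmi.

8.3%

Great circle: σ = 1.7321 rad → d_gc = Rσ = 5946.2 nmi
Rhumb: Δφ = -1.3797, Δλ = -1.9256, Δψ = -2.0924, q = Δφ/Δψ = 0.6594 → d_rh = R√(Δφ²+q²Δλ²) = 6437.0 nmi
Excess = (6437.0 − 5946.2) / 5946.2 = 490.8 / 5946.2 = 8.254% ≈ 8.3%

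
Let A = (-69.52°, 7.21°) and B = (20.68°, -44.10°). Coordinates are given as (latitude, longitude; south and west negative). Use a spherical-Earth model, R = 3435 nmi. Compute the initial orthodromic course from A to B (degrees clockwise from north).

312.6°

N = sin Δλ·cos φ₂ = -0.7302;  D = cos φ₁ sin φ₂ − sin φ₁ cos φ₂ cos Δλ = +0.6714
initial course = atan2(N, D) = 312.60°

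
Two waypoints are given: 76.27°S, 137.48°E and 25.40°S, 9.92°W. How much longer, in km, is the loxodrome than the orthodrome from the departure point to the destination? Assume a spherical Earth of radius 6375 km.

Great circle: cos σ = sin φ₁ sin φ₂ + cos φ₁ cos φ₂ cos Δλ,  σ = 1.3325 rad → d_gc = 8494.6 km
Rhumb line: Δψ = +1.6584, q = Δφ/Δψ = 0.5354, d_rh = R√(Δφ²+q²Δλ²) = 10446.4 km
Excess = 10446.4 − 8494.6 = 1951.8 ≈ 1952 km

1952 km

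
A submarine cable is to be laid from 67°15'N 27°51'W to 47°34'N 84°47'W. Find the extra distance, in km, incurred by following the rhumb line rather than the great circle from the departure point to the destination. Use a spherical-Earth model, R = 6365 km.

118 km

Great circle: cos σ = sin φ₁ sin φ₂ + cos φ₁ cos φ₂ cos Δλ,  σ = 0.6041 rad → d_gc = 3845.2 km
Rhumb line: Δψ = -0.6573, q = Δφ/Δψ = 0.5226, d_rh = R√(Δφ²+q²Δλ²) = 3963.2 km
Excess = 3963.2 − 3845.2 = 118.0 ≈ 118 km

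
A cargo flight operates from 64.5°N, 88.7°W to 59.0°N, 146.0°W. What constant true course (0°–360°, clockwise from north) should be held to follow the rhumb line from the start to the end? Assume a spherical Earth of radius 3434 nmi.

258.5°

Meridional parts: M(φ₁)=+1.4860, M(φ₂)=+1.2826 → ΔM = -0.2034;  Δλ = -1.0001 rad
tan C = Δλ / ΔM = +4.9161 → C = 258.50°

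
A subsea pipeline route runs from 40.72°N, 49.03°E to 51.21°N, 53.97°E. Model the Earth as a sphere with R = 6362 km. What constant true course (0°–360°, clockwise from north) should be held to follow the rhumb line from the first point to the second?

18.1°

Meridional parts: M(φ₁)=+0.7794, M(φ₂)=+1.0440 → ΔM = +0.2646;  Δλ = +0.0862 rad
tan C = Δλ / ΔM = +0.3259 → C = 18.05°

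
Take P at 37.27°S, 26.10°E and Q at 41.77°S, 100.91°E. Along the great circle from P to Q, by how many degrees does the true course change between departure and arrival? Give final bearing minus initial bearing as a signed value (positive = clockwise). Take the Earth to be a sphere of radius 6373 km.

-51.9°

Initial bearing θ₁ = atan2(sin Δλ cos φ₂, cos φ₁ sin φ₂ − sin φ₁ cos φ₂ cos Δλ) = 119.77°
Final bearing θ₂ = (initial bearing from the destination back to the start) + 180° = 67.84°
Δθ = θ₂ − θ₁ = -51.9°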